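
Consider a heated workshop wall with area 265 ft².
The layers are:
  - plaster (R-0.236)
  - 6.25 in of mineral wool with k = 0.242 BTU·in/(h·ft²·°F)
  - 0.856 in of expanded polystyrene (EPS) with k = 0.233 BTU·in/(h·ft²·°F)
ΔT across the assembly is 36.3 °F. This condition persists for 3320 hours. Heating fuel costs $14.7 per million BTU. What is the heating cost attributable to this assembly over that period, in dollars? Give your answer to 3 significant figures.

6.25/0.242 = 25.83
0.856/0.233 = 3.674
R_total = 0.236 + 25.83 + 3.674 = 29.74 ft²·°F·h/BTU
Q = 265 × 36.3 / 29.74 = 323.5 BTU/h
E = 323.5 × 3320 = 1074000 BTU
Cost = 1074000/10⁶ × 14.7 = $15.79

15.8 dollars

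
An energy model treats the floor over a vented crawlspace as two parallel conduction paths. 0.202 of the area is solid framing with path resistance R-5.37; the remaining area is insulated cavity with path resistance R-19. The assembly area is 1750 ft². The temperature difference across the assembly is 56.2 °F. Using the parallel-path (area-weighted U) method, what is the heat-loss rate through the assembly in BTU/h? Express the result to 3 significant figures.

7830 BTU/h

U_eff = 0.798/19 + 0.202/5.37 = 0.042 + 0.03762 = 0.07962
R_eff = 1/U_eff = 12.56 ft²·°F·h/BTU
Q = 1750 × 56.2 / 12.56 = 7830 BTU/h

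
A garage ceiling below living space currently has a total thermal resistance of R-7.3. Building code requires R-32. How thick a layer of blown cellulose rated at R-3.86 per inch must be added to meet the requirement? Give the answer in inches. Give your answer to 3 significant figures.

6.40 in

ΔR = 32 − 7.3 = 24.7 ft²·°F·h/BTU
L = ΔR / (R/in) = 24.7/3.86 = 6.399 in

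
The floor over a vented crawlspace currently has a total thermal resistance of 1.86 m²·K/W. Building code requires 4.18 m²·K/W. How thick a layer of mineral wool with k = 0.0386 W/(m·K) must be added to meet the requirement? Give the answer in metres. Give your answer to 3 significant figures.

0.0896 m

ΔR = 4.18 − 1.86 = 2.32 m²·K/W
L = ΔR × k = 2.32 × 0.0386 = 0.08955 m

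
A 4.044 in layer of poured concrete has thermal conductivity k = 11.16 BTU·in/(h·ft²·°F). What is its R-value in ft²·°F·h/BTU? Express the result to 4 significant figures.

0.3624 ft²·°F·h/BTU

R = L/k = 4.044/11.16 = 0.36237 ft²·°F·h/BTU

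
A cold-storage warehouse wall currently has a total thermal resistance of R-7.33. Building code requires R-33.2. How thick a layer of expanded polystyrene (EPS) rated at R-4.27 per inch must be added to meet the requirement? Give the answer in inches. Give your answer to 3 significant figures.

6.06 in

ΔR = 33.2 − 7.33 = 25.87 ft²·°F·h/BTU
L = ΔR / (R/in) = 25.87/4.27 = 6.059 in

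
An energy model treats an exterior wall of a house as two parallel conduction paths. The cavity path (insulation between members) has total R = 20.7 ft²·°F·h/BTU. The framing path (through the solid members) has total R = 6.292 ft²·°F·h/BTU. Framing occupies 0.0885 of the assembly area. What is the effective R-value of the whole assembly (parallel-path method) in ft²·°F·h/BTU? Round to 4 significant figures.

U_eff = 0.9115/20.7 + 0.0885/6.292 = 0.044034 + 0.014065 = 0.058099
R_eff = 1/U_eff = 17.212 ft²·°F·h/BTU

17.21 ft²·°F·h/BTU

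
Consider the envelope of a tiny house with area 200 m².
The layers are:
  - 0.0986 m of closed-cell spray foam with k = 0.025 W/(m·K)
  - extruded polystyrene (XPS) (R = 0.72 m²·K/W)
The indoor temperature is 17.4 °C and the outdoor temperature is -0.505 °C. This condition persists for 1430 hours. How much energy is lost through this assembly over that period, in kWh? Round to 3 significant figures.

1100 kWh

0.0986/0.025 = 3.944
R_total = 3.944 + 0.72 = 4.664 m²·K/W
Q = 200 × (17.4 − (-0.505)) / 4.664 = 767.8 W
E = 767.8 W × 1430 h / 1000 = 1098 kWh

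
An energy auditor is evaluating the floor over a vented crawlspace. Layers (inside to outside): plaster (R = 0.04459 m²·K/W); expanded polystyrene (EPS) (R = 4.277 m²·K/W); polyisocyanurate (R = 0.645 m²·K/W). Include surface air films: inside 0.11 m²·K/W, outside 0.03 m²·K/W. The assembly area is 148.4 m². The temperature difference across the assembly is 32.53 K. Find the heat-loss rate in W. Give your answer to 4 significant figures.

R_total = 0.11 + 0.04459 + 4.277 + 0.645 + 0.03 = 5.1066 m²·K/W
Q = A·ΔT/R = 148.4 × 32.53 / 5.1066 = 945.34 W

945.3 W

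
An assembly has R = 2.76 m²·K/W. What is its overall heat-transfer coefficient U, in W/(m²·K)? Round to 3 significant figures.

U = 1/R = 1/2.76 = 0.3623

0.362 W/(m²·K)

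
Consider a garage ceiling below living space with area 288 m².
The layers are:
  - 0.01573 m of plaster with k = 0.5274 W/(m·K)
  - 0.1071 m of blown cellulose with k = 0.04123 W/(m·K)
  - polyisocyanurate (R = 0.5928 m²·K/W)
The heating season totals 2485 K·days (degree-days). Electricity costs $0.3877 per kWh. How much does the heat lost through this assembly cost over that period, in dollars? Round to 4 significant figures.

2068 dollars

0.01573/0.5274 = 0.029826
0.1071/0.04123 = 2.5976
R_total = 0.029826 + 2.5976 + 0.5928 = 3.2202 m²·K/W
E = A × HDD × 24 / R / 1000 = 288 × 2485 × 24 / 3.2202 / 1000 = 5333.8 kWh
Cost = 5333.8 × 0.3877 = $2067.9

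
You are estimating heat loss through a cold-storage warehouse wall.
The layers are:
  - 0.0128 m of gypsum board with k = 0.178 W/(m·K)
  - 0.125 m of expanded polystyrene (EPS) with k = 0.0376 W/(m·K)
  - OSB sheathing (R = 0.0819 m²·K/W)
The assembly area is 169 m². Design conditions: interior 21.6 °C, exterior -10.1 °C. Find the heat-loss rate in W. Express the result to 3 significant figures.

1540 W

0.0128/0.178 = 0.07191
0.125/0.0376 = 3.324
R_total = 0.07191 + 3.324 + 0.0819 = 3.478 m²·K/W
Q = A·ΔT/R = 169 × (21.6 − (-10.1)) / 3.478 = 1540 W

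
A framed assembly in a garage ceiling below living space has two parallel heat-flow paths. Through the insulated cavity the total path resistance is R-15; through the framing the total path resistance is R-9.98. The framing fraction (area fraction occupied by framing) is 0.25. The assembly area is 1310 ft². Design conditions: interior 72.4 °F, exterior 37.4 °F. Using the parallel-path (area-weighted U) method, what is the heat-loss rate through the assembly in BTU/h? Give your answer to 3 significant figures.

3440 BTU/h

U_eff = 0.75/15 + 0.25/9.98 = 0.05 + 0.02505 = 0.07505
R_eff = 1/U_eff = 13.32 ft²·°F·h/BTU
Q = 1310 × (72.4 − 37.4) / 13.32 = 3441 BTU/h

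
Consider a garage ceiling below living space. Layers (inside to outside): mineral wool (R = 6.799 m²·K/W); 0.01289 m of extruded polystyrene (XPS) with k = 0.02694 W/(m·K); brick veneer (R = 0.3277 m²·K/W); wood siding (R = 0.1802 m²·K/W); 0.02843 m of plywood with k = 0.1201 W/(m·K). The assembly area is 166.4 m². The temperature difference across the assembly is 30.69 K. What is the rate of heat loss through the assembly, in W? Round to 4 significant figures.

0.01289/0.02694 = 0.47847
0.02843/0.1201 = 0.23672
R_total = 6.799 + 0.47847 + 0.3277 + 0.1802 + 0.23672 = 8.0221 m²·K/W
Q = A·ΔT/R = 166.4 × 30.69 / 8.0221 = 636.59 W

636.6 W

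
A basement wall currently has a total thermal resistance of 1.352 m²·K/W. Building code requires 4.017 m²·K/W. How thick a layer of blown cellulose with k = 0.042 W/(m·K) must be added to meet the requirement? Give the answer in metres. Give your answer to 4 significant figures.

0.1119 m

ΔR = 4.017 − 1.352 = 2.665 m²·K/W
L = ΔR × k = 2.665 × 0.042 = 0.11193 m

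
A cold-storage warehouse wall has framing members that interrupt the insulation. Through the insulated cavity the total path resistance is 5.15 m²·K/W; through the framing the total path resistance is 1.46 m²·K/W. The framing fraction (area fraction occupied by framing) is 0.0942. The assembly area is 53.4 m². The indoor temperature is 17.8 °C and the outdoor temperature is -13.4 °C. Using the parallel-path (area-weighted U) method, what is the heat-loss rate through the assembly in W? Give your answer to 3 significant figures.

401 W

U_eff = 0.9058/5.15 + 0.0942/1.46 = 0.1759 + 0.06452 = 0.2404
R_eff = 1/U_eff = 4.16 m²·K/W
Q = 53.4 × (17.8 − (-13.4)) / 4.16 = 400.5 W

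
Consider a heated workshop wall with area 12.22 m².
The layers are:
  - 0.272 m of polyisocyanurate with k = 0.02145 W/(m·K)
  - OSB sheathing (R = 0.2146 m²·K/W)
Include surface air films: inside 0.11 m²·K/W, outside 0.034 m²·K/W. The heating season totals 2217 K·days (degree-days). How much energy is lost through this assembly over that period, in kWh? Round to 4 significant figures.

0.272/0.02145 = 12.681
R_total = 0.11 + 12.681 + 0.2146 + 0.034 = 13.039 m²·K/W
E = A × HDD × 24 / R / 1000 = 12.22 × 2217 × 24 / 13.039 / 1000 = 49.865 kWh

49.86 kWh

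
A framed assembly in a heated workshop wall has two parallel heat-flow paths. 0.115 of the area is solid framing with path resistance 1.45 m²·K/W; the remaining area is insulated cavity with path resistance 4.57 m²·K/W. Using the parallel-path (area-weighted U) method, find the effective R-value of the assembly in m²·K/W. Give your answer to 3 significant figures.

U_eff = 0.885/4.57 + 0.115/1.45 = 0.1937 + 0.07931 = 0.273
R_eff = 1/U_eff = 3.663 m²·K/W

3.66 m²·K/W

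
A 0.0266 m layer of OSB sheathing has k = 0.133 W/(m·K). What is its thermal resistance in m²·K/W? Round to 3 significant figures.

R = L/k = 0.0266/0.133 = 0.2 m²·K/W

0.200 m²·K/W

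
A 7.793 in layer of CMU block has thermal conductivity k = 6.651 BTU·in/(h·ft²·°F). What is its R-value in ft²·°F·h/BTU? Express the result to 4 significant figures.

R = L/k = 7.793/6.651 = 1.1717 ft²·°F·h/BTU

1.172 ft²·°F·h/BTU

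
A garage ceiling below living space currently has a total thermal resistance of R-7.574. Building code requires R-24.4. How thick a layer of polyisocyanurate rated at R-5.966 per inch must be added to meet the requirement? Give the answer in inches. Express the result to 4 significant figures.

ΔR = 24.4 − 7.574 = 16.826 ft²·°F·h/BTU
L = ΔR / (R/in) = 16.826/5.966 = 2.8203 in

2.820 in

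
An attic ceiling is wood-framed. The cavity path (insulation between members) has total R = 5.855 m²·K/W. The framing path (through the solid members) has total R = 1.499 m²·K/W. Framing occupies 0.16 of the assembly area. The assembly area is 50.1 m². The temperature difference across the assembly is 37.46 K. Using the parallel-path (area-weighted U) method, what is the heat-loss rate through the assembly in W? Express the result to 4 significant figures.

U_eff = 0.84/5.855 + 0.16/1.499 = 0.14347 + 0.10674 = 0.2502
R_eff = 1/U_eff = 3.9967 m²·K/W
Q = 50.1 × 37.46 / 3.9967 = 469.57 W

469.6 W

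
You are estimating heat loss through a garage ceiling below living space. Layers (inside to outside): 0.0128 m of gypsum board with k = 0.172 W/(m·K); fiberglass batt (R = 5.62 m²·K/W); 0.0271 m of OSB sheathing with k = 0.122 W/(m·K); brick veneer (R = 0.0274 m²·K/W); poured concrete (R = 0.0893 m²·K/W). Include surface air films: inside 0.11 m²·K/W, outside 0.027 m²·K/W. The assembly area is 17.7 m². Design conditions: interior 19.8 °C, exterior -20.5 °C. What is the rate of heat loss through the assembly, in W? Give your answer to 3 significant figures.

0.0128/0.172 = 0.07442
0.0271/0.122 = 0.2221
R_total = 0.11 + 0.07442 + 5.62 + 0.2221 + 0.0274 + 0.0893 + 0.027 = 6.17 m²·K/W
Q = A·ΔT/R = 17.7 × (19.8 − (-20.5)) / 6.17 = 115.6 W

116 W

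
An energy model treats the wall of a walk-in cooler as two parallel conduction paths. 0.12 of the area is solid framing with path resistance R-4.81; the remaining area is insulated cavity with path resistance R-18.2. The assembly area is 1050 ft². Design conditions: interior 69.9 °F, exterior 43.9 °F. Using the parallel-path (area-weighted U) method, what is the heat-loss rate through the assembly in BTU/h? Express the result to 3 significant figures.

U_eff = 0.88/18.2 + 0.12/4.81 = 0.04835 + 0.02495 = 0.0733
R_eff = 1/U_eff = 13.64 ft²·°F·h/BTU
Q = 1050 × (69.9 − 43.9) / 13.64 = 2001 BTU/h

2000 BTU/h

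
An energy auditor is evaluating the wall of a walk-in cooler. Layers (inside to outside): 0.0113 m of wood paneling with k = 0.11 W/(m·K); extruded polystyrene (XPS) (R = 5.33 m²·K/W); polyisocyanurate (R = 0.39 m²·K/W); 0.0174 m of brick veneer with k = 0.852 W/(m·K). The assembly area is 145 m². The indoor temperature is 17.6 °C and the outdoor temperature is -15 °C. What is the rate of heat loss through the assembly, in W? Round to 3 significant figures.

809 W

0.0113/0.11 = 0.1027
0.0174/0.852 = 0.02042
R_total = 0.1027 + 5.33 + 0.39 + 0.02042 = 5.843 m²·K/W
Q = A·ΔT/R = 145 × (17.6 − (-15)) / 5.843 = 809 W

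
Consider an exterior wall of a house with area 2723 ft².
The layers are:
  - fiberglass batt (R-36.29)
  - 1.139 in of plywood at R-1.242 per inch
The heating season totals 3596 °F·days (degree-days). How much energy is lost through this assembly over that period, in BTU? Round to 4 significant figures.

6233000 BTU

1.139 × 1.242 = 1.4146
R_total = 36.29 + 1.4146 = 37.705 ft²·°F·h/BTU
E = A × HDD × 24 / R = 2723 × 3596 × 24 / 37.705 = 6232800 BTU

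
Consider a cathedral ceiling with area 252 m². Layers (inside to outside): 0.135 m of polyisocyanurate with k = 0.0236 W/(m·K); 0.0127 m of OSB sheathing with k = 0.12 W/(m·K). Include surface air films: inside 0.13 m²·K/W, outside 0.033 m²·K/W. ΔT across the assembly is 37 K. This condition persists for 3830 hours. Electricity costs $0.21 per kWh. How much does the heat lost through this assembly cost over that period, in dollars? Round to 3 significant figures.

1250 dollars

0.135/0.0236 = 5.72
0.0127/0.12 = 0.1058
R_total = 0.13 + 5.72 + 0.1058 + 0.033 = 5.989 m²·K/W
Q = 252 × 37 / 5.989 = 1557 W
E = 1557 W × 3830 h / 1000 = 5963 kWh
Cost = 5963 × 0.21 = $1252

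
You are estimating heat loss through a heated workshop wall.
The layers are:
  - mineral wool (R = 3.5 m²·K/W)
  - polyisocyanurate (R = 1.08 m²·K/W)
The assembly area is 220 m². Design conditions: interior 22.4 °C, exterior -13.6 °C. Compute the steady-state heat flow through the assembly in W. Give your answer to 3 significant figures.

R_total = 3.5 + 1.08 = 4.58 m²·K/W
Q = A·ΔT/R = 220 × (22.4 − (-13.6)) / 4.58 = 1729 W

1730 W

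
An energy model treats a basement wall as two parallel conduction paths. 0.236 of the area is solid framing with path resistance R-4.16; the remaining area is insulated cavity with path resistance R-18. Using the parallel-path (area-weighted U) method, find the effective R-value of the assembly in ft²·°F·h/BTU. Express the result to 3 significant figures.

U_eff = 0.764/18 + 0.236/4.16 = 0.04244 + 0.05673 = 0.09918
R_eff = 1/U_eff = 10.08 ft²·°F·h/BTU

10.1 ft²·°F·h/BTU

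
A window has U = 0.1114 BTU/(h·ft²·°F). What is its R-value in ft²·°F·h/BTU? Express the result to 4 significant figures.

R = 1/U = 1/0.1114 = 8.9767

8.977 ft²·°F·h/BTU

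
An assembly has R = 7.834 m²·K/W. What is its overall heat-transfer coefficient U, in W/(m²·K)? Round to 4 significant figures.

U = 1/R = 1/7.834 = 0.12765

0.1276 W/(m²·K)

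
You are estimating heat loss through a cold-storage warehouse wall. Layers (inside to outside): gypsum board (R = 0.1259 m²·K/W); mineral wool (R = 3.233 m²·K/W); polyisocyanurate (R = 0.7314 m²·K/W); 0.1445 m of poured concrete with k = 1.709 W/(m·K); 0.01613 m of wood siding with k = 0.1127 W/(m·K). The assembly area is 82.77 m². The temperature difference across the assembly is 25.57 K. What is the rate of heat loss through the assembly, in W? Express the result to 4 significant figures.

490.1 W

0.1445/1.709 = 0.084552
0.01613/0.1127 = 0.14312
R_total = 0.1259 + 3.233 + 0.7314 + 0.084552 + 0.14312 = 4.318 m²·K/W
Q = A·ΔT/R = 82.77 × 25.57 / 4.318 = 490.14 W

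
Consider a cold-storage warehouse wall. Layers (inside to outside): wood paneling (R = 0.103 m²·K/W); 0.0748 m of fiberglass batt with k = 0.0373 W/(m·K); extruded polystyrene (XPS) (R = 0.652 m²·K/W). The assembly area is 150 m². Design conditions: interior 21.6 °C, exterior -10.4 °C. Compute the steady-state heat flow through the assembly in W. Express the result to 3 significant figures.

1740 W

0.0748/0.0373 = 2.005
R_total = 0.103 + 2.005 + 0.652 = 2.76 m²·K/W
Q = A·ΔT/R = 150 × (21.6 − (-10.4)) / 2.76 = 1739 W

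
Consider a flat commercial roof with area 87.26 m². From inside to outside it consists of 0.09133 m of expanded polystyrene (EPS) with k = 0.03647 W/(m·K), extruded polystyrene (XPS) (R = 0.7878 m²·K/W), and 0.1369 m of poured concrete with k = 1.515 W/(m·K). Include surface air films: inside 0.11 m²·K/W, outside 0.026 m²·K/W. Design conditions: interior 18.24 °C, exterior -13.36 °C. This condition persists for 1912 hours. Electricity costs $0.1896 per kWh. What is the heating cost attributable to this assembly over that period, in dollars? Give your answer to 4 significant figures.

284.1 dollars

0.09133/0.03647 = 2.5043
0.1369/1.515 = 0.090363
R_total = 0.11 + 2.5043 + 0.7878 + 0.090363 + 0.026 = 3.5184 m²·K/W
Q = 87.26 × (18.24 − (-13.36)) / 3.5184 = 783.71 W
E = 783.71 W × 1912 h / 1000 = 1498.5 kWh
Cost = 1498.5 × 0.1896 = $284.11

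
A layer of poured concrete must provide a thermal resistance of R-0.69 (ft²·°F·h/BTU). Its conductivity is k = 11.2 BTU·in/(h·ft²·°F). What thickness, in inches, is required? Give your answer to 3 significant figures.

L = R × k = 0.69 × 11.2 = 7.728 in

7.73 in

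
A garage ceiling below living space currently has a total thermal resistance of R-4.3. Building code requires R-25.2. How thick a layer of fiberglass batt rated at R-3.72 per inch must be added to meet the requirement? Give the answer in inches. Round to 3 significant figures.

ΔR = 25.2 − 4.3 = 20.9 ft²·°F·h/BTU
L = ΔR / (R/in) = 20.9/3.72 = 5.618 in

5.62 in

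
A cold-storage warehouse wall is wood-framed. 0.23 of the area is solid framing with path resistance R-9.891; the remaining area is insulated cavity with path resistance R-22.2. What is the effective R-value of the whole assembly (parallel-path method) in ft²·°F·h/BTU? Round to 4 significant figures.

17.26 ft²·°F·h/BTU

U_eff = 0.77/22.2 + 0.23/9.891 = 0.034685 + 0.023253 = 0.057938
R_eff = 1/U_eff = 17.26 ft²·°F·h/BTU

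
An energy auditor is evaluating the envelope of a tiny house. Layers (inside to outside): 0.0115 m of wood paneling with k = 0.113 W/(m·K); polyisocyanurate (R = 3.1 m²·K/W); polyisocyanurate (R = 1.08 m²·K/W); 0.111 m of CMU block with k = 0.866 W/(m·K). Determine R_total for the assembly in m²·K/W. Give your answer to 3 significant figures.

4.41 m²·K/W

0.0115/0.113 = 0.1018
0.111/0.866 = 0.1282
R_total = 0.1018 + 3.1 + 1.08 + 0.1282 = 4.41 m²·K/W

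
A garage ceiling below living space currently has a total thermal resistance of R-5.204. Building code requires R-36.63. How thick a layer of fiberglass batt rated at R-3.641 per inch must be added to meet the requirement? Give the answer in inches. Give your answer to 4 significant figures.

8.631 in

ΔR = 36.63 − 5.204 = 31.426 ft²·°F·h/BTU
L = ΔR / (R/in) = 31.426/3.641 = 8.6311 in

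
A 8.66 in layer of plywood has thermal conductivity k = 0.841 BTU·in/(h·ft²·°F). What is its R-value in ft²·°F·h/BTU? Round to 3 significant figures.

10.3 ft²·°F·h/BTU

R = L/k = 8.66/0.841 = 10.3 ft²·°F·h/BTU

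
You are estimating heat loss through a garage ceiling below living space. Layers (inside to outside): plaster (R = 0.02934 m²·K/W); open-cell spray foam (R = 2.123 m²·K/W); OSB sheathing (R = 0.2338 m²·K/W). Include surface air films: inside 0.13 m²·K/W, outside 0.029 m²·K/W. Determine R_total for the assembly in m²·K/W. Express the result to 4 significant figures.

R_total = 0.13 + 0.02934 + 2.123 + 0.2338 + 0.029 = 2.5451 m²·K/W

2.545 m²·K/W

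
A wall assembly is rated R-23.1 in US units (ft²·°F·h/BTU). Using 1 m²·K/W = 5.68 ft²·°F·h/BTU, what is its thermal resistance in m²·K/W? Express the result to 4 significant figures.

R_SI = 23.1/5.68 = 4.0669

4.067 m²·K/W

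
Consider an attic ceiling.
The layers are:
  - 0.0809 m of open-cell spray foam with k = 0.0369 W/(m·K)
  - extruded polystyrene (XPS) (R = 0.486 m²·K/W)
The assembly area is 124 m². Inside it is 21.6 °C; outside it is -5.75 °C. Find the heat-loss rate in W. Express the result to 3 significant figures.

1270 W

0.0809/0.0369 = 2.192
R_total = 2.192 + 0.486 = 2.678 m²·K/W
Q = A·ΔT/R = 124 × (21.6 − (-5.75)) / 2.678 = 1266 W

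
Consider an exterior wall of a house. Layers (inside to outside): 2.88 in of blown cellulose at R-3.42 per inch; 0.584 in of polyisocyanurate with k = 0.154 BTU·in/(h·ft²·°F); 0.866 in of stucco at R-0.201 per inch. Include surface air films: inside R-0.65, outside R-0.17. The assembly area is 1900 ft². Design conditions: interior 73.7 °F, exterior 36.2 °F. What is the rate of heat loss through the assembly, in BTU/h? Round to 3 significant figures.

2.88 × 3.42 = 9.85
0.584/0.154 = 3.792
0.866 × 0.201 = 0.1741
R_total = 0.65 + 9.85 + 3.792 + 0.1741 + 0.17 = 14.64 ft²·°F·h/BTU
Q = A·ΔT/R = 1900 × (73.7 − 36.2) / 14.64 = 4868 BTU/h

4870 BTU/h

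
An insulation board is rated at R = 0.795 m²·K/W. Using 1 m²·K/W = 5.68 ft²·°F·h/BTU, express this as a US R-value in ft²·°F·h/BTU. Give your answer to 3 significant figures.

4.52 ft²·°F·h/BTU

R_US = 0.795 × 5.68 = 4.516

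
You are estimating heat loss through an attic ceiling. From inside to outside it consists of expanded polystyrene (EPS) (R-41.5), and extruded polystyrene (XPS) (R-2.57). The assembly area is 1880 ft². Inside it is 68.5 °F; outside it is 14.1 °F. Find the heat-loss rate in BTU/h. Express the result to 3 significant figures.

R_total = 41.5 + 2.57 = 44.07 ft²·°F·h/BTU
Q = A·ΔT/R = 1880 × (68.5 − 14.1) / 44.07 = 2321 BTU/h

2320 BTU/h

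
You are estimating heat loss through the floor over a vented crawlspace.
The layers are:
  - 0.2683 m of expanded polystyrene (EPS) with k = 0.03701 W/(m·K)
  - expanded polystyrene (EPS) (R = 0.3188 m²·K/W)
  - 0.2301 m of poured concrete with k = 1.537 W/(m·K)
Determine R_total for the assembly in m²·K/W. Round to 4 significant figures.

0.2683/0.03701 = 7.2494
0.2301/1.537 = 0.14971
R_total = 7.2494 + 0.3188 + 0.14971 = 7.7179 m²·K/W

7.718 m²·K/W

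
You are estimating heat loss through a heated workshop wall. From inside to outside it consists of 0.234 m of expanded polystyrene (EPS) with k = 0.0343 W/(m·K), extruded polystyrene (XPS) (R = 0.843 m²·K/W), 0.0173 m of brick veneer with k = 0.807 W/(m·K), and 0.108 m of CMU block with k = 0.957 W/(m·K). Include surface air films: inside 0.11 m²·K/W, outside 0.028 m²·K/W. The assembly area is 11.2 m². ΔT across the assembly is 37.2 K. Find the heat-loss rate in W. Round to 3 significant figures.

52.5 W

0.234/0.0343 = 6.822
0.0173/0.807 = 0.02144
0.108/0.957 = 0.1129
R_total = 0.11 + 6.822 + 0.843 + 0.02144 + 0.1129 + 0.028 = 7.937 m²·K/W
Q = A·ΔT/R = 11.2 × 37.2 / 7.937 = 52.49 W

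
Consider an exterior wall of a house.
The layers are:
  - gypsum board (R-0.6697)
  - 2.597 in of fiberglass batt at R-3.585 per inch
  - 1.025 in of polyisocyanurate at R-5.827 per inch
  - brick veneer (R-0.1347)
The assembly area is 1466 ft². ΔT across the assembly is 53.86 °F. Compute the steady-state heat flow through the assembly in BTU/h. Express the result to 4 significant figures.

4908 BTU/h

2.597 × 3.585 = 9.3102
1.025 × 5.827 = 5.9727
R_total = 0.6697 + 9.3102 + 5.9727 + 0.1347 = 16.087 ft²·°F·h/BTU
Q = A·ΔT/R = 1466 × 53.86 / 16.087 = 4908.1 BTU/h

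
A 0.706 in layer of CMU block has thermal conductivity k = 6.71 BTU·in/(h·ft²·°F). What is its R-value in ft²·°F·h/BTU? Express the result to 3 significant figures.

R = L/k = 0.706/6.71 = 0.1052 ft²·°F·h/BTU

0.105 ft²·°F·h/BTU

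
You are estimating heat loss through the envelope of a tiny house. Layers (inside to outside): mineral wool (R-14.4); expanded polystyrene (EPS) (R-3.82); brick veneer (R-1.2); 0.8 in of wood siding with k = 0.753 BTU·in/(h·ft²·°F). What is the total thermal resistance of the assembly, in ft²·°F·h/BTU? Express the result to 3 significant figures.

20.5 ft²·°F·h/BTU

0.8/0.753 = 1.062
R_total = 14.4 + 3.82 + 1.2 + 1.062 = 20.48 ft²·°F·h/BTU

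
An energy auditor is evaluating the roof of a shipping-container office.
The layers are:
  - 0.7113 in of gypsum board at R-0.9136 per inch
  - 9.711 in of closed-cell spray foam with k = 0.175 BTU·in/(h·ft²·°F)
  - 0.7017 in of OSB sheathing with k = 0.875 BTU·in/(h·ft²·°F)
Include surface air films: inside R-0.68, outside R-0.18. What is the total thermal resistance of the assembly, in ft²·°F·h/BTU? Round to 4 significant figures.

0.7113 × 0.9136 = 0.64984
9.711/0.175 = 55.491
0.7017/0.875 = 0.80194
R_total = 0.68 + 0.64984 + 55.491 + 0.80194 + 0.18 = 57.803 ft²·°F·h/BTU

57.80 ft²·°F·h/BTU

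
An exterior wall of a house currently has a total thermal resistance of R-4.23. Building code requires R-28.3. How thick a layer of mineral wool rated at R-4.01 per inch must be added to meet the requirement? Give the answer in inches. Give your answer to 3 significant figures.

6.00 in

ΔR = 28.3 − 4.23 = 24.07 ft²·°F·h/BTU
L = ΔR / (R/in) = 24.07/4.01 = 6.002 in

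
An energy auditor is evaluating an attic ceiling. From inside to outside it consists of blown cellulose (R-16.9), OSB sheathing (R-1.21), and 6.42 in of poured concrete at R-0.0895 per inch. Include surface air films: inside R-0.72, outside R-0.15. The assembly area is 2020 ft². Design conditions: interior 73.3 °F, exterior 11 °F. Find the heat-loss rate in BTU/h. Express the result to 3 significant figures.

6.42 × 0.0895 = 0.5746
R_total = 0.72 + 16.9 + 1.21 + 0.5746 + 0.15 = 19.55 ft²·°F·h/BTU
Q = A·ΔT/R = 2020 × (73.3 − 11) / 19.55 = 6436 BTU/h

6440 BTU/h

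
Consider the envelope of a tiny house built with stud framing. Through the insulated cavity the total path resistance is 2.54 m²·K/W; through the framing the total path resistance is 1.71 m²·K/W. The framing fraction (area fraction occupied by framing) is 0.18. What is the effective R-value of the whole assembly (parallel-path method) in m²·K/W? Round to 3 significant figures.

2.34 m²·K/W

U_eff = 0.82/2.54 + 0.18/1.71 = 0.3228 + 0.1053 = 0.4281
R_eff = 1/U_eff = 2.336 m²·K/W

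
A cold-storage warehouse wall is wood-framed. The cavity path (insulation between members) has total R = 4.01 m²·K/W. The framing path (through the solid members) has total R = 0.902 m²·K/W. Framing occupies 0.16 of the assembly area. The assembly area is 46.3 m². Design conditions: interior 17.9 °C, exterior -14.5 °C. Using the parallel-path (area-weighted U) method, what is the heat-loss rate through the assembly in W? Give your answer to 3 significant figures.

U_eff = 0.84/4.01 + 0.16/0.902 = 0.2095 + 0.1774 = 0.3869
R_eff = 1/U_eff = 2.585 m²·K/W
Q = 46.3 × (17.9 − (-14.5)) / 2.585 = 580.3 W

580 W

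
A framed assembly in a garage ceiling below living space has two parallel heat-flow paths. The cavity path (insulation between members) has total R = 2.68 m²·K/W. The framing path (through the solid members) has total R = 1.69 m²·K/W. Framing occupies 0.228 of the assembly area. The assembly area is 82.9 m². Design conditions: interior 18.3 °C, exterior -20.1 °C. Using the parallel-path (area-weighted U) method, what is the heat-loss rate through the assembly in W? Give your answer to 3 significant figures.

U_eff = 0.772/2.68 + 0.228/1.69 = 0.2881 + 0.1349 = 0.423
R_eff = 1/U_eff = 2.364 m²·K/W
Q = 82.9 × (18.3 − (-20.1)) / 2.364 = 1346 W

1350 W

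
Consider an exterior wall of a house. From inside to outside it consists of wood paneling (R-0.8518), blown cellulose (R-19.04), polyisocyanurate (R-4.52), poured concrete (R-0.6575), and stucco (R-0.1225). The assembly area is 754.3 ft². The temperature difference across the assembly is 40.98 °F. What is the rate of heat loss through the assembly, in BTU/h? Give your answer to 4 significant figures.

1227 BTU/h

R_total = 0.8518 + 19.04 + 4.52 + 0.6575 + 0.1225 = 25.192 ft²·°F·h/BTU
Q = A·ΔT/R = 754.3 × 40.98 / 25.192 = 1227 BTU/h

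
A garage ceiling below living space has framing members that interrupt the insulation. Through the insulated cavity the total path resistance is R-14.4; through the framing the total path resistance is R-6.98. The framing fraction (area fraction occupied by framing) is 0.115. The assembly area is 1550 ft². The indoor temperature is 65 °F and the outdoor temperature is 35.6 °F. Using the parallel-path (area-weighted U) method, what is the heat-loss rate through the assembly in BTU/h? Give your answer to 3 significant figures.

U_eff = 0.885/14.4 + 0.115/6.98 = 0.06146 + 0.01648 = 0.07793
R_eff = 1/U_eff = 12.83 ft²·°F·h/BTU
Q = 1550 × (65 − 35.6) / 12.83 = 3551 BTU/h

3550 BTU/h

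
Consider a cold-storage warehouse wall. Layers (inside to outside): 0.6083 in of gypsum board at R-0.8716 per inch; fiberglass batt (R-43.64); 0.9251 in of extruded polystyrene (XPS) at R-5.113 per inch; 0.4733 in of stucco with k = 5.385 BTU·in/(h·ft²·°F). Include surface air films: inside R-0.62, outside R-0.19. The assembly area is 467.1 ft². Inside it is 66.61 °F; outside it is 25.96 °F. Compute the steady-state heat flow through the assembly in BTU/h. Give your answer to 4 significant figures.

0.6083 × 0.8716 = 0.53019
0.9251 × 5.113 = 4.73
0.4733/5.385 = 0.087892
R_total = 0.62 + 0.53019 + 43.64 + 4.73 + 0.087892 + 0.19 = 49.798 ft²·°F·h/BTU
Q = A·ΔT/R = 467.1 × (66.61 − 25.96) / 49.798 = 381.29 BTU/h

381.3 BTU/h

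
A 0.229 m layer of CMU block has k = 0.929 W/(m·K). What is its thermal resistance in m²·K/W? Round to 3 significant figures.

R = L/k = 0.229/0.929 = 0.2465 m²·K/W

0.247 m²·K/W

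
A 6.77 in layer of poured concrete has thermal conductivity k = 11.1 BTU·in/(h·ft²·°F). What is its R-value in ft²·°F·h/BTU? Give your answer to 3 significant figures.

0.610 ft²·°F·h/BTU

R = L/k = 6.77/11.1 = 0.6099 ft²·°F·h/BTU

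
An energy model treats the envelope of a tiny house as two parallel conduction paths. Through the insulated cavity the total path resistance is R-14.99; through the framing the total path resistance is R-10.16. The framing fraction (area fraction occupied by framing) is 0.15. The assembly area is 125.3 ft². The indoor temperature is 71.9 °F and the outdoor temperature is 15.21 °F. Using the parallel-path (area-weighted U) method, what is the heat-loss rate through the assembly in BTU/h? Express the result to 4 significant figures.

U_eff = 0.85/14.99 + 0.15/10.16 = 0.056704 + 0.014764 = 0.071468
R_eff = 1/U_eff = 13.992 ft²·°F·h/BTU
Q = 125.3 × (71.9 − 15.21) / 13.992 = 507.66 BTU/h

507.7 BTU/h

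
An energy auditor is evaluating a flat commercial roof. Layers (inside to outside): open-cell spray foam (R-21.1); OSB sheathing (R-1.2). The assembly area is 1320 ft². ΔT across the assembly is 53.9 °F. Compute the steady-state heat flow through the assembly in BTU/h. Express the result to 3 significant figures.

R_total = 21.1 + 1.2 = 22.3 ft²·°F·h/BTU
Q = A·ΔT/R = 1320 × 53.9 / 22.3 = 3190 BTU/h

3190 BTU/h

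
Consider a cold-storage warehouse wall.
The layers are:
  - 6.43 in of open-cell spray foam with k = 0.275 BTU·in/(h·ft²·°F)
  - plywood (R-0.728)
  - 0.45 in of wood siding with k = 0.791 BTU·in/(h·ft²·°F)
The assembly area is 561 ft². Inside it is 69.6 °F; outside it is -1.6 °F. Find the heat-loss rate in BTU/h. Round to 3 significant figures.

6.43/0.275 = 23.38
0.45/0.791 = 0.5689
R_total = 23.38 + 0.728 + 0.5689 = 24.68 ft²·°F·h/BTU
Q = A·ΔT/R = 561 × (69.6 − (-1.6)) / 24.68 = 1619 BTU/h

1620 BTU/h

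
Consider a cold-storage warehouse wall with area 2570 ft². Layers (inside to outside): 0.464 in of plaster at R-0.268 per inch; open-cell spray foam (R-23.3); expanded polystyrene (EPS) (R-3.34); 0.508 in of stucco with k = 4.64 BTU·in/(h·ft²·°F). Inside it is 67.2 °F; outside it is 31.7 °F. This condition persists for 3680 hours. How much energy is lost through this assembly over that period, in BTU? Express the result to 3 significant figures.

12500000 BTU

0.464 × 0.268 = 0.1244
0.508/4.64 = 0.1095
R_total = 0.1244 + 23.3 + 3.34 + 0.1095 = 26.87 ft²·°F·h/BTU
Q = 2570 × (67.2 − 31.7) / 26.87 = 3395 BTU/h
E = 3395 × 3680 = 12490000 BTU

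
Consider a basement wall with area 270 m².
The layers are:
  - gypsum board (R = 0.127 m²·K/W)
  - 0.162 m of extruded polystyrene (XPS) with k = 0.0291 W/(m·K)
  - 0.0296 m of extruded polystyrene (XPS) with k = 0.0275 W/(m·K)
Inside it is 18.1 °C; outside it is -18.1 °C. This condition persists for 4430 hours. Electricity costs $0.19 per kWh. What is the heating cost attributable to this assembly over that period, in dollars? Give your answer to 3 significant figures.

0.162/0.0291 = 5.567
0.0296/0.0275 = 1.076
R_total = 0.127 + 5.567 + 1.076 = 6.77 m²·K/W
Q = 270 × (18.1 − (-18.1)) / 6.77 = 1444 W
E = 1444 W × 4430 h / 1000 = 6395 kWh
Cost = 6395 × 0.19 = $1215

1220 dollars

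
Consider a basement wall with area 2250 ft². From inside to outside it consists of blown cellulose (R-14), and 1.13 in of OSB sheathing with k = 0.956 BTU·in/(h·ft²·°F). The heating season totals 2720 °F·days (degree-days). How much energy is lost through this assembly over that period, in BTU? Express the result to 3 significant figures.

1.13/0.956 = 1.182
R_total = 14 + 1.182 = 15.18 ft²·°F·h/BTU
E = A × HDD × 24 / R = 2250 × 2720 × 24 / 15.18 = 9675000 BTU

9670000 BTU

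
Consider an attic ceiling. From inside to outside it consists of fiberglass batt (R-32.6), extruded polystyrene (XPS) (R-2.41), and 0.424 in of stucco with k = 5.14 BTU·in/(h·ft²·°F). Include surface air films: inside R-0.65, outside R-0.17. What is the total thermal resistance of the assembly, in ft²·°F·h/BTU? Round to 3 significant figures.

0.424/5.14 = 0.08249
R_total = 0.65 + 32.6 + 2.41 + 0.08249 + 0.17 = 35.91 ft²·°F·h/BTU

35.9 ft²·°F·h/BTU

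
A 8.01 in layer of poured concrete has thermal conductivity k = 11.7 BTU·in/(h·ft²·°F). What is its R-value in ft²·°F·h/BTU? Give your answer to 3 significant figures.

0.685 ft²·°F·h/BTU

R = L/k = 8.01/11.7 = 0.6846 ft²·°F·h/BTU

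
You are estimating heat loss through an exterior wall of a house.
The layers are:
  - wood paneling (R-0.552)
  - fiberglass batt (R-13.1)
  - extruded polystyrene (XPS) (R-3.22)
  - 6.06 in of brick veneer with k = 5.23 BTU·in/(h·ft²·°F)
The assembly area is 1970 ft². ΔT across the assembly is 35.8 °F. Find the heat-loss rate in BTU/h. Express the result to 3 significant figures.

6.06/5.23 = 1.159
R_total = 0.552 + 13.1 + 3.22 + 1.159 = 18.03 ft²·°F·h/BTU
Q = A·ΔT/R = 1970 × 35.8 / 18.03 = 3911 BTU/h

3910 BTU/h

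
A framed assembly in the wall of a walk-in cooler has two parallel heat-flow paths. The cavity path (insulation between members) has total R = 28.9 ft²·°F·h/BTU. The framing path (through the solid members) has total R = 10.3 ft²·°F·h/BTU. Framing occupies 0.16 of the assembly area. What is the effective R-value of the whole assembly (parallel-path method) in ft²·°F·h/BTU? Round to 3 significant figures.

22.4 ft²·°F·h/BTU

U_eff = 0.84/28.9 + 0.16/10.3 = 0.02907 + 0.01553 = 0.0446
R_eff = 1/U_eff = 22.42 ft²·°F·h/BTU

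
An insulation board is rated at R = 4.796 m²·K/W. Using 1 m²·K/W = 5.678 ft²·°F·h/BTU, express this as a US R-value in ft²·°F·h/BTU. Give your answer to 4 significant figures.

27.23 ft²·°F·h/BTU

R_US = 4.796 × 5.678 = 27.232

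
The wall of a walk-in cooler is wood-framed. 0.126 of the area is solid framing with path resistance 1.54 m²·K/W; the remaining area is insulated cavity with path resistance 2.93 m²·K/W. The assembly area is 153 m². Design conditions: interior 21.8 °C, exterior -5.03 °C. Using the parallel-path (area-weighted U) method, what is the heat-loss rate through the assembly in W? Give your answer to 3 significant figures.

U_eff = 0.874/2.93 + 0.126/1.54 = 0.2983 + 0.08182 = 0.3801
R_eff = 1/U_eff = 2.631 m²·K/W
Q = 153 × (21.8 − (-5.03)) / 2.631 = 1560 W

1560 W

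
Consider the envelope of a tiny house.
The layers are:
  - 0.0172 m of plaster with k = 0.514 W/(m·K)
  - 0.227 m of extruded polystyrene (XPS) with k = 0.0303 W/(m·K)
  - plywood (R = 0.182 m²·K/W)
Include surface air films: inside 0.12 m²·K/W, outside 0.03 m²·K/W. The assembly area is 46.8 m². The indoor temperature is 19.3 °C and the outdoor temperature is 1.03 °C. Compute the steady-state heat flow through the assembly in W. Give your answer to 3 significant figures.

0.0172/0.514 = 0.03346
0.227/0.0303 = 7.492
R_total = 0.12 + 0.03346 + 7.492 + 0.182 + 0.03 = 7.857 m²·K/W
Q = A·ΔT/R = 46.8 × (19.3 − 1.03) / 7.857 = 108.8 W

109 W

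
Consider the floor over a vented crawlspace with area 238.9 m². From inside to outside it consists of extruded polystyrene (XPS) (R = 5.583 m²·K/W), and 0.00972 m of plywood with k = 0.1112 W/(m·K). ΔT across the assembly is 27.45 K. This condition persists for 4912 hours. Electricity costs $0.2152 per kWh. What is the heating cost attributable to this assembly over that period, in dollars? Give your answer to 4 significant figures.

1222 dollars

0.00972/0.1112 = 0.08741
R_total = 5.583 + 0.08741 = 5.6704 m²·K/W
Q = 238.9 × 27.45 / 5.6704 = 1156.5 W
E = 1156.5 W × 4912 h / 1000 = 5680.7 kWh
Cost = 5680.7 × 0.2152 = $1222.5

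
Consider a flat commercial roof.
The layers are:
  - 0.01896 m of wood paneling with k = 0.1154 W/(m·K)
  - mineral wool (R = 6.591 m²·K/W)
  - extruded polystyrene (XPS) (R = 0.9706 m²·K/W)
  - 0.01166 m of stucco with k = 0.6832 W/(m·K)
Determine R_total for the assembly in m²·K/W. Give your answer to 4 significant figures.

0.01896/0.1154 = 0.1643
0.01166/0.6832 = 0.017067
R_total = 0.1643 + 6.591 + 0.9706 + 0.017067 = 7.743 m²·K/W

7.743 m²·K/W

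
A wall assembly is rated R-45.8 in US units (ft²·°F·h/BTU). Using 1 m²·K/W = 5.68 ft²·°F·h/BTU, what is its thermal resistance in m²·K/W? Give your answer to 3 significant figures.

8.06 m²·K/W

R_SI = 45.8/5.68 = 8.063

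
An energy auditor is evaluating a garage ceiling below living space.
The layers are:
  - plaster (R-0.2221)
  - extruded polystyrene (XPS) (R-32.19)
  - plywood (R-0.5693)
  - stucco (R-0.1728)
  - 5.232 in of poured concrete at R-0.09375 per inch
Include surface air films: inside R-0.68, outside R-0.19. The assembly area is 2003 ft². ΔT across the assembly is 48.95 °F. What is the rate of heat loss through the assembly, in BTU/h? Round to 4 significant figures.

2841 BTU/h

5.232 × 0.09375 = 0.4905
R_total = 0.68 + 0.2221 + 32.19 + 0.5693 + 0.1728 + 0.4905 + 0.19 = 34.515 ft²·°F·h/BTU
Q = A·ΔT/R = 2003 × 48.95 / 34.515 = 2840.7 BTU/h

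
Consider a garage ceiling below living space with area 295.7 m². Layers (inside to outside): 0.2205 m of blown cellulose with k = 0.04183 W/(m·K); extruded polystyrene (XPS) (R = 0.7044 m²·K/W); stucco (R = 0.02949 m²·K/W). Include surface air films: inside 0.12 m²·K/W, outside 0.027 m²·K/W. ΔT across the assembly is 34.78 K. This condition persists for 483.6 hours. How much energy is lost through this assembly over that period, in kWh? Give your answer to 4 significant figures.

808.4 kWh

0.2205/0.04183 = 5.2713
R_total = 0.12 + 5.2713 + 0.7044 + 0.02949 + 0.027 = 6.1522 m²·K/W
Q = 295.7 × 34.78 / 6.1522 = 1671.7 W
E = 1671.7 W × 483.6 h / 1000 = 808.42 kWh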